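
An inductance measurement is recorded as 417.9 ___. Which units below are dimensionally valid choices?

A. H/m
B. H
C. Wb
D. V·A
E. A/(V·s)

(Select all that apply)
B

inductance has SI base units: kg * m^2 / (A^2 * s^2)

Checking each option against kg * m^2 / (A^2 * s^2):
  A. H/m: ✗ does not match
  B. H: ✓ matches
  C. Wb: ✗ does not match
  D. V·A: ✗ does not match
  E. A/(V·s): ✗ does not match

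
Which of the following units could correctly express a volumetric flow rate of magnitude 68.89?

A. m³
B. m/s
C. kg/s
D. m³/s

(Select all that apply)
D

volumetric flow rate has SI base units: m^3 / s

Checking each option against m^3 / s:
  A. m³: ✗ does not match
  B. m/s: ✗ does not match
  C. kg/s: ✗ does not match
  D. m³/s: ✓ matches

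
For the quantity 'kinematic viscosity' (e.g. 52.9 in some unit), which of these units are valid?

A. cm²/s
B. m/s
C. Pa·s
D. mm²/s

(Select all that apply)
A, D

kinematic viscosity has SI base units: m^2 / s

Checking each option against m^2 / s:
  A. cm²/s: ✓ matches
  B. m/s: ✗ does not match
  C. Pa·s: ✗ does not match
  D. mm²/s: ✓ matches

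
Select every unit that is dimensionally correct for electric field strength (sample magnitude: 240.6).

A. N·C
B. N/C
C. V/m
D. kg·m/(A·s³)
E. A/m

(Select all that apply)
B, C, D

electric field strength has SI base units: kg * m / (A * s^3)

Checking each option against kg * m / (A * s^3):
  A. N·C: ✗ does not match
  B. N/C: ✓ matches
  C. V/m: ✓ matches
  D. kg·m/(A·s³): ✓ matches
  E. A/m: ✗ does not match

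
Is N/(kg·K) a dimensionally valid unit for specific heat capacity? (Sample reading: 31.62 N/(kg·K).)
No

specific heat capacity has SI base units: m^2 / (s^2 * K)
N/(kg·K) does NOT reduce to m^2 / (s^2 * K); a valid unit for specific heat capacity would be e.g. J/(kg·K).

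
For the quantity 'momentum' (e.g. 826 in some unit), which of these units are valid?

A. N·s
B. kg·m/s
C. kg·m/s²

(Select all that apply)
A, B

momentum has SI base units: kg * m / s

Checking each option against kg * m / s:
  A. N·s: ✓ matches
  B. kg·m/s: ✓ matches
  C. kg·m/s²: ✗ does not match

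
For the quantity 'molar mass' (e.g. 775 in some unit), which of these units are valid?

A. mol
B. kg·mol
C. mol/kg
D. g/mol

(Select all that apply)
D

molar mass has SI base units: kg / mol

Checking each option against kg / mol:
  A. mol: ✗ does not match
  B. kg·mol: ✗ does not match
  C. mol/kg: ✗ does not match
  D. g/mol: ✓ matches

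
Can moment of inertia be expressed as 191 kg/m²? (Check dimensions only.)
No

moment of inertia has SI base units: kg * m^2
kg/m² does NOT reduce to kg * m^2; a valid unit for moment of inertia would be e.g. kg·m².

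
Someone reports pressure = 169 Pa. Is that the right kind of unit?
Yes

pressure has SI base units: kg / (m * s^2)
Pa reduces to the same SI base units, so it is a valid unit for pressure.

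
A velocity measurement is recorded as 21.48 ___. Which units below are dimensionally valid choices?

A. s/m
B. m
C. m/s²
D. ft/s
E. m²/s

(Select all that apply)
D

velocity has SI base units: m / s

Checking each option against m / s:
  A. s/m: ✗ does not match
  B. m: ✗ does not match
  C. m/s²: ✗ does not match
  D. ft/s: ✓ matches
  E. m²/s: ✗ does not match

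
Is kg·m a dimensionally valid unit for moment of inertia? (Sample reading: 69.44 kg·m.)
No

moment of inertia has SI base units: kg * m^2
kg·m does NOT reduce to kg * m^2; a valid unit for moment of inertia would be e.g. kg·m².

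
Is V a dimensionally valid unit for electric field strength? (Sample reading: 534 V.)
No

electric field strength has SI base units: kg * m / (A * s^3)
V does NOT reduce to kg * m / (A * s^3); a valid unit for electric field strength would be e.g. V/m.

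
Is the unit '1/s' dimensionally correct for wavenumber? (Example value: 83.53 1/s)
No

wavenumber has SI base units: 1 / m
1/s does NOT reduce to 1 / m; a valid unit for wavenumber would be e.g. 1/m.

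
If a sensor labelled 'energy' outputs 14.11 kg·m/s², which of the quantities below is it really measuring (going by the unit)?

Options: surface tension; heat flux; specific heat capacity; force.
force

energy should have units dimensionally equivalent to kg * m^2 / s^2 (e.g. J).
The given unit 'kg·m/s²' reduces to kg * m / s^2. Of the listed options, that is the dimensionality of force.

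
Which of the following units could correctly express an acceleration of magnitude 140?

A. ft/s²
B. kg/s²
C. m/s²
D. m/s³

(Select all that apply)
A, C

acceleration has SI base units: m / s^2

Checking each option against m / s^2:
  A. ft/s²: ✓ matches
  B. kg/s²: ✗ does not match
  C. m/s²: ✓ matches
  D. m/s³: ✗ does not match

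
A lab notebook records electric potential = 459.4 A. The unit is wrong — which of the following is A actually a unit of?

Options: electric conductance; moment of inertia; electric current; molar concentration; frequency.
electric current

electric potential should have units dimensionally equivalent to kg * m^2 / (A * s^3) (e.g. V).
The given unit 'A' reduces to A. Of the listed options, that is the dimensionality of electric current.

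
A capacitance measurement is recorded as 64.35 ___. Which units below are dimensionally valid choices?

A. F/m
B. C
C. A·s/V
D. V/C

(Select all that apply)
C

capacitance has SI base units: A^2 * s^4 / (kg * m^2)

Checking each option against A^2 * s^4 / (kg * m^2):
  A. F/m: ✗ does not match
  B. C: ✗ does not match
  C. A·s/V: ✓ matches
  D. V/C: ✗ does not match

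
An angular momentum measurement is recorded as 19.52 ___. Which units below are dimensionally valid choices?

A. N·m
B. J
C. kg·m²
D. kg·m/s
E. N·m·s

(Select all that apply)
E

angular momentum has SI base units: kg * m^2 / s

Checking each option against kg * m^2 / s:
  A. N·m: ✗ does not match
  B. J: ✗ does not match
  C. kg·m²: ✗ does not match
  D. kg·m/s: ✗ does not match
  E. N·m·s: ✓ matches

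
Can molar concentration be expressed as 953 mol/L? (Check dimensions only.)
Yes

molar concentration has SI base units: mol / m^3
mol/L reduces to the same SI base units, so it is a valid unit for molar concentration.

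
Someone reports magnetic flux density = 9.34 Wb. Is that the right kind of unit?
No

magnetic flux density has SI base units: kg / (A * s^2)
Wb does NOT reduce to kg / (A * s^2); a valid unit for magnetic flux density would be e.g. T.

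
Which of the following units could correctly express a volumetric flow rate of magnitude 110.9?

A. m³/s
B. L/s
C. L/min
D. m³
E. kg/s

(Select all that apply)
A, B, C

volumetric flow rate has SI base units: m^3 / s

Checking each option against m^3 / s:
  A. m³/s: ✓ matches
  B. L/s: ✓ matches
  C. L/min: ✓ matches
  D. m³: ✗ does not match
  E. kg/s: ✗ does not match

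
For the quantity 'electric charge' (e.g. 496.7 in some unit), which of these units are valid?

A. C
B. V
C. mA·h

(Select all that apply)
A, C

electric charge has SI base units: A * s

Checking each option against A * s:
  A. C: ✓ matches
  B. V: ✗ does not match
  C. mA·h: ✓ matches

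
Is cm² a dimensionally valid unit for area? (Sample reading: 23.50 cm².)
Yes

area has SI base units: m^2
cm² reduces to the same SI base units, so it is a valid unit for area.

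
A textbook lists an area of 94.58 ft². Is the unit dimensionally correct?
Yes

area has SI base units: m^2
ft² reduces to the same SI base units, so it is a valid unit for area.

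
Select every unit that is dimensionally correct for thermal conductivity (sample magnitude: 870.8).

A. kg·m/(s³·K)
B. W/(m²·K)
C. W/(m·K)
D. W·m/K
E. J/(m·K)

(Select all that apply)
A, C

thermal conductivity has SI base units: kg * m / (s^3 * K)

Checking each option against kg * m / (s^3 * K):
  A. kg·m/(s³·K): ✓ matches
  B. W/(m²·K): ✗ does not match
  C. W/(m·K): ✓ matches
  D. W·m/K: ✗ does not match
  E. J/(m·K): ✗ does not match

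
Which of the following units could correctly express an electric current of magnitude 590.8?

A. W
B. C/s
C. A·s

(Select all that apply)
B

electric current has SI base units: A

Checking each option against A:
  A. W: ✗ does not match
  B. C/s: ✓ matches
  C. A·s: ✗ does not match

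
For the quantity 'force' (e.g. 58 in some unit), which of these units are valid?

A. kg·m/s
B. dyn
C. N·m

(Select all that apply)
B

force has SI base units: kg * m / s^2

Checking each option against kg * m / s^2:
  A. kg·m/s: ✗ does not match
  B. dyn: ✓ matches
  C. N·m: ✗ does not match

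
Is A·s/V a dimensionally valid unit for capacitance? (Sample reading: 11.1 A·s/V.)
Yes

capacitance has SI base units: A^2 * s^4 / (kg * m^2)
A·s/V reduces to the same SI base units, so it is a valid unit for capacitance.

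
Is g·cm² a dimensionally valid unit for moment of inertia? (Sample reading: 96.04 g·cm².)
Yes

moment of inertia has SI base units: kg * m^2
g·cm² reduces to the same SI base units, so it is a valid unit for moment of inertia.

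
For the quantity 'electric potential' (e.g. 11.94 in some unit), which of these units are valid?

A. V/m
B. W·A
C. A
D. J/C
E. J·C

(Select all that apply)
D

electric potential has SI base units: kg * m^2 / (A * s^3)

Checking each option against kg * m^2 / (A * s^3):
  A. V/m: ✗ does not match
  B. W·A: ✗ does not match
  C. A: ✗ does not match
  D. J/C: ✓ matches
  E. J·C: ✗ does not match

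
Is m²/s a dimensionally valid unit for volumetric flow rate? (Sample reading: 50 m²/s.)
No

volumetric flow rate has SI base units: m^3 / s
m²/s does NOT reduce to m^3 / s; a valid unit for volumetric flow rate would be e.g. m³/s.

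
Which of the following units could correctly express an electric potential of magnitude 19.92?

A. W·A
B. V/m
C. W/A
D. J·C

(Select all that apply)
C

electric potential has SI base units: kg * m^2 / (A * s^3)

Checking each option against kg * m^2 / (A * s^3):
  A. W·A: ✗ does not match
  B. V/m: ✗ does not match
  C. W/A: ✓ matches
  D. J·C: ✗ does not match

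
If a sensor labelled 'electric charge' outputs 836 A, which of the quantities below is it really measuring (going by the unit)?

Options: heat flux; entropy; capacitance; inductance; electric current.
electric current

electric charge should have units dimensionally equivalent to A * s (e.g. C).
The given unit 'A' reduces to A. Of the listed options, that is the dimensionality of electric current.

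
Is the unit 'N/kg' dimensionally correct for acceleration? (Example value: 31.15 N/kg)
Yes

acceleration has SI base units: m / s^2
N/kg reduces to the same SI base units, so it is a valid unit for acceleration.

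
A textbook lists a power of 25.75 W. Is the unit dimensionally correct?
Yes

power has SI base units: kg * m^2 / s^3
W reduces to the same SI base units, so it is a valid unit for power.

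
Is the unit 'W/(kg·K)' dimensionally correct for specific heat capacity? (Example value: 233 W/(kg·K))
No

specific heat capacity has SI base units: m^2 / (s^2 * K)
W/(kg·K) does NOT reduce to m^2 / (s^2 * K); a valid unit for specific heat capacity would be e.g. J/(kg·K).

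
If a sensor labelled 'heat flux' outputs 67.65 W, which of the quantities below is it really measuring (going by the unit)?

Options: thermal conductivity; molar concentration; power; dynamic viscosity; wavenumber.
power

heat flux should have units dimensionally equivalent to kg / s^3 (e.g. W/m²).
The given unit 'W' reduces to kg * m^2 / s^3. Of the listed options, that is the dimensionality of power.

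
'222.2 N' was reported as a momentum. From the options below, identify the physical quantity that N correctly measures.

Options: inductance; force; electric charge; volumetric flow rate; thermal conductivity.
force

momentum should have units dimensionally equivalent to kg * m / s (e.g. kg·m/s).
The given unit 'N' reduces to kg * m / s^2. Of the listed options, that is the dimensionality of force.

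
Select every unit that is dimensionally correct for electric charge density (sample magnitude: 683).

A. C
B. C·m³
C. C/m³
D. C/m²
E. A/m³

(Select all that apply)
C

electric charge density has SI base units: A * s / m^3

Checking each option against A * s / m^3:
  A. C: ✗ does not match
  B. C·m³: ✗ does not match
  C. C/m³: ✓ matches
  D. C/m²: ✗ does not match
  E. A/m³: ✗ does not match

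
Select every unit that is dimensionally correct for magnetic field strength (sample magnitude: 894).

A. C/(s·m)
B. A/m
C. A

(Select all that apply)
A, B

magnetic field strength has SI base units: A / m

Checking each option against A / m:
  A. C/(s·m): ✓ matches
  B. A/m: ✓ matches
  C. A: ✗ does not match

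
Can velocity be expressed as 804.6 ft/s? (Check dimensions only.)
Yes

velocity has SI base units: m / s
ft/s reduces to the same SI base units, so it is a valid unit for velocity.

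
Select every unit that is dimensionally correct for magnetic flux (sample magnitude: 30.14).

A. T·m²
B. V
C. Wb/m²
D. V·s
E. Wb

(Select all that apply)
A, D, E

magnetic flux has SI base units: kg * m^2 / (A * s^2)

Checking each option against kg * m^2 / (A * s^2):
  A. T·m²: ✓ matches
  B. V: ✗ does not match
  C. Wb/m²: ✗ does not match
  D. V·s: ✓ matches
  E. Wb: ✓ matches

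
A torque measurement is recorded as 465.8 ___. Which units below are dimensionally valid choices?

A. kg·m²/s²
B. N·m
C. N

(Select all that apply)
A, B

torque has SI base units: kg * m^2 / s^2

Checking each option against kg * m^2 / s^2:
  A. kg·m²/s²: ✓ matches
  B. N·m: ✓ matches
  C. N: ✗ does not match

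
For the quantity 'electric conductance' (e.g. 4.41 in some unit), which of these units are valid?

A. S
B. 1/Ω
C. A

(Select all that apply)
A, B

electric conductance has SI base units: A^2 * s^3 / (kg * m^2)

Checking each option against A^2 * s^3 / (kg * m^2):
  A. S: ✓ matches
  B. 1/Ω: ✓ matches
  C. A: ✗ does not match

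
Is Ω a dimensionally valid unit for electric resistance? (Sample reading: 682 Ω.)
Yes

electric resistance has SI base units: kg * m^2 / (A^2 * s^3)
Ω reduces to the same SI base units, so it is a valid unit for electric resistance.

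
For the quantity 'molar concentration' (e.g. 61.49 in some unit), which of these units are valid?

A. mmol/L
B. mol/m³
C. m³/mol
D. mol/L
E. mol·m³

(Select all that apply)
A, B, D

molar concentration has SI base units: mol / m^3

Checking each option against mol / m^3:
  A. mmol/L: ✓ matches
  B. mol/m³: ✓ matches
  C. m³/mol: ✗ does not match
  D. mol/L: ✓ matches
  E. mol·m³: ✗ does not match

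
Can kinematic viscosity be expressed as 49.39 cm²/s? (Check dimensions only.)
Yes

kinematic viscosity has SI base units: m^2 / s
cm²/s reduces to the same SI base units, so it is a valid unit for kinematic viscosity.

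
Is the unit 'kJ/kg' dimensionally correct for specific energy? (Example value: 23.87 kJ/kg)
Yes

specific energy has SI base units: m^2 / s^2
kJ/kg reduces to the same SI base units, so it is a valid unit for specific energy.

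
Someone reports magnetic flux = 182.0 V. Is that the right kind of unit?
No

magnetic flux has SI base units: kg * m^2 / (A * s^2)
V does NOT reduce to kg * m^2 / (A * s^2); a valid unit for magnetic flux would be e.g. Wb.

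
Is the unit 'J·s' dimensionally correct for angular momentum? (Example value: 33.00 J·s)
Yes

angular momentum has SI base units: kg * m^2 / s
J·s reduces to the same SI base units, so it is a valid unit for angular momentum.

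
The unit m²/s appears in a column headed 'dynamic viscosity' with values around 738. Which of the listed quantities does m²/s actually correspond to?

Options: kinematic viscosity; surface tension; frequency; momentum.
kinematic viscosity

dynamic viscosity should have units dimensionally equivalent to kg / (m * s) (e.g. Pa·s).
The given unit 'm²/s' reduces to m^2 / s. Of the listed options, that is the dimensionality of kinematic viscosity.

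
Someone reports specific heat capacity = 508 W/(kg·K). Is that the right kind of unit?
No

specific heat capacity has SI base units: m^2 / (s^2 * K)
W/(kg·K) does NOT reduce to m^2 / (s^2 * K); a valid unit for specific heat capacity would be e.g. J/(kg·K).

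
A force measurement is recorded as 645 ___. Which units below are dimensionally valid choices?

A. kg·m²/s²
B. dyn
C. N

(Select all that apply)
B, C

force has SI base units: kg * m / s^2

Checking each option against kg * m / s^2:
  A. kg·m²/s²: ✗ does not match
  B. dyn: ✓ matches
  C. N: ✓ matches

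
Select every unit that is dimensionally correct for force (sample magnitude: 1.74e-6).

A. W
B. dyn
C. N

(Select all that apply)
B, C

force has SI base units: kg * m / s^2

Checking each option against kg * m / s^2:
  A. W: ✗ does not match
  B. dyn: ✓ matches
  C. N: ✓ matches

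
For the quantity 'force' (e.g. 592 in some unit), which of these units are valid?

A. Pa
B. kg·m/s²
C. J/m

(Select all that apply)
B, C

force has SI base units: kg * m / s^2

Checking each option against kg * m / s^2:
  A. Pa: ✗ does not match
  B. kg·m/s²: ✓ matches
  C. J/m: ✓ matches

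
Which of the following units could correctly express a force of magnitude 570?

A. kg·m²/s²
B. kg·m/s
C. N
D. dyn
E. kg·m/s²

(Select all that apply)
C, D, E

force has SI base units: kg * m / s^2

Checking each option against kg * m / s^2:
  A. kg·m²/s²: ✗ does not match
  B. kg·m/s: ✗ does not match
  C. N: ✓ matches
  D. dyn: ✓ matches
  E. kg·m/s²: ✓ matches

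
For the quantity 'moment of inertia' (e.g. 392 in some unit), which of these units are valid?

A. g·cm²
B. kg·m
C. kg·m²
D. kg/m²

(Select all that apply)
A, C

moment of inertia has SI base units: kg * m^2

Checking each option against kg * m^2:
  A. g·cm²: ✓ matches
  B. kg·m: ✗ does not match
  C. kg·m²: ✓ matches
  D. kg/m²: ✗ does not match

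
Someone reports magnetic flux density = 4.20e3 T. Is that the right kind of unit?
Yes

magnetic flux density has SI base units: kg / (A * s^2)
T reduces to the same SI base units, so it is a valid unit for magnetic flux density.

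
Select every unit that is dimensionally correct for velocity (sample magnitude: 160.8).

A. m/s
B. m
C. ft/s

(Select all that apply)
A, C

velocity has SI base units: m / s

Checking each option against m / s:
  A. m/s: ✓ matches
  B. m: ✗ does not match
  C. ft/s: ✓ matches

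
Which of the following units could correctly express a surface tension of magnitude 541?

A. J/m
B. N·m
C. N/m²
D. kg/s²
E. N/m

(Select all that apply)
D, E

surface tension has SI base units: kg / s^2

Checking each option against kg / s^2:
  A. J/m: ✗ does not match
  B. N·m: ✗ does not match
  C. N/m²: ✗ does not match
  D. kg/s²: ✓ matches
  E. N/m: ✓ matches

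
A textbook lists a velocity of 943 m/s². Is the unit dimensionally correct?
No

velocity has SI base units: m / s
m/s² does NOT reduce to m / s; a valid unit for velocity would be e.g. m/s.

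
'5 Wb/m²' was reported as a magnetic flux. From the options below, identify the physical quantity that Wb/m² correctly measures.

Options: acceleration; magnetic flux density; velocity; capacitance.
magnetic flux density

magnetic flux should have units dimensionally equivalent to kg * m^2 / (A * s^2) (e.g. Wb).
The given unit 'Wb/m²' reduces to kg / (A * s^2). Of the listed options, that is the dimensionality of magnetic flux density.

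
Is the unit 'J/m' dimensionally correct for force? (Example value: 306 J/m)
Yes

force has SI base units: kg * m / s^2
J/m reduces to the same SI base units, so it is a valid unit for force.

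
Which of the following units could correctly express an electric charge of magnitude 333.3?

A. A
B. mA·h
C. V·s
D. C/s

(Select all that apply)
B

electric charge has SI base units: A * s

Checking each option against A * s:
  A. A: ✗ does not match
  B. mA·h: ✓ matches
  C. V·s: ✗ does not match
  D. C/s: ✗ does not match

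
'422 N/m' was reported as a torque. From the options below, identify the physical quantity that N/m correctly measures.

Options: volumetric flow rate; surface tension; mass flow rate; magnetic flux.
surface tension

torque should have units dimensionally equivalent to kg * m^2 / s^2 (e.g. N·m).
The given unit 'N/m' reduces to kg / s^2. Of the listed options, that is the dimensionality of surface tension.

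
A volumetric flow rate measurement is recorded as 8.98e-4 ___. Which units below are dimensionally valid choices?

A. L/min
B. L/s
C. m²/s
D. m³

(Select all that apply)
A, B

volumetric flow rate has SI base units: m^3 / s

Checking each option against m^3 / s:
  A. L/min: ✓ matches
  B. L/s: ✓ matches
  C. m²/s: ✗ does not match
  D. m³: ✗ does not match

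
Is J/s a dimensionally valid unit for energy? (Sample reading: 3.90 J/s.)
No

energy has SI base units: kg * m^2 / s^2
J/s does NOT reduce to kg * m^2 / s^2; a valid unit for energy would be e.g. J.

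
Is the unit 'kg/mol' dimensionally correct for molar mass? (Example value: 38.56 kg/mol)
Yes

molar mass has SI base units: kg / mol
kg/mol reduces to the same SI base units, so it is a valid unit for molar mass.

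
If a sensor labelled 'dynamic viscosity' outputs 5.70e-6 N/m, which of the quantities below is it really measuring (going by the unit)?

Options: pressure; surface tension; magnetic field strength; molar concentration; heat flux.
surface tension

dynamic viscosity should have units dimensionally equivalent to kg / (m * s) (e.g. Pa·s).
The given unit 'N/m' reduces to kg / s^2. Of the listed options, that is the dimensionality of surface tension.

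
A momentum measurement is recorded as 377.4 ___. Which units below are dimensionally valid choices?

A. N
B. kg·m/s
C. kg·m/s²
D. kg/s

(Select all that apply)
B

momentum has SI base units: kg * m / s

Checking each option against kg * m / s:
  A. N: ✗ does not match
  B. kg·m/s: ✓ matches
  C. kg·m/s²: ✗ does not match
  D. kg/s: ✗ does not match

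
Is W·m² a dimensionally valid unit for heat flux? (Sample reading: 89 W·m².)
No

heat flux has SI base units: kg / s^3
W·m² does NOT reduce to kg / s^3; a valid unit for heat flux would be e.g. W/m².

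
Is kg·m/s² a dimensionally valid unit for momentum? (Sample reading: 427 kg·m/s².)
No

momentum has SI base units: kg * m / s
kg·m/s² does NOT reduce to kg * m / s; a valid unit for momentum would be e.g. kg·m/s.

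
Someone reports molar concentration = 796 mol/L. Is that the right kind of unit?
Yes

molar concentration has SI base units: mol / m^3
mol/L reduces to the same SI base units, so it is a valid unit for molar concentration.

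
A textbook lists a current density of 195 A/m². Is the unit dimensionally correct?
Yes

current density has SI base units: A / m^2
A/m² reduces to the same SI base units, so it is a valid unit for current density.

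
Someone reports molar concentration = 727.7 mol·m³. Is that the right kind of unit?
No

molar concentration has SI base units: mol / m^3
mol·m³ does NOT reduce to mol / m^3; a valid unit for molar concentration would be e.g. mol/m³.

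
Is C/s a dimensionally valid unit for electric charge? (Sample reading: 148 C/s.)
No

electric charge has SI base units: A * s
C/s does NOT reduce to A * s; a valid unit for electric charge would be e.g. C.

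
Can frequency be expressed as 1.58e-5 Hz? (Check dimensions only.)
Yes

frequency has SI base units: 1 / s
Hz reduces to the same SI base units, so it is a valid unit for frequency.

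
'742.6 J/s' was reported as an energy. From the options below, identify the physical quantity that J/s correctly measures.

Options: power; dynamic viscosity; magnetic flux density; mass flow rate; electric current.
power

energy should have units dimensionally equivalent to kg * m^2 / s^2 (e.g. J).
The given unit 'J/s' reduces to kg * m^2 / s^3. Of the listed options, that is the dimensionality of power.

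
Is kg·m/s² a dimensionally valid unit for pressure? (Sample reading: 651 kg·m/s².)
No

pressure has SI base units: kg / (m * s^2)
kg·m/s² does NOT reduce to kg / (m * s^2); a valid unit for pressure would be e.g. Pa.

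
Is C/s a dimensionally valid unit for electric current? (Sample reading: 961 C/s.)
Yes

electric current has SI base units: A
C/s reduces to the same SI base units, so it is a valid unit for electric current.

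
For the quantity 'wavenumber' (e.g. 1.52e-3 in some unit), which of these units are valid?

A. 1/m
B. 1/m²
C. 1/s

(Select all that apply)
A

wavenumber has SI base units: 1 / m

Checking each option against 1 / m:
  A. 1/m: ✓ matches
  B. 1/m²: ✗ does not match
  C. 1/s: ✗ does not match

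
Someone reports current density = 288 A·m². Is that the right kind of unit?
No

current density has SI base units: A / m^2
A·m² does NOT reduce to A / m^2; a valid unit for current density would be e.g. A/m².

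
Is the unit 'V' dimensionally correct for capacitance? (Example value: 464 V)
No

capacitance has SI base units: A^2 * s^4 / (kg * m^2)
V does NOT reduce to A^2 * s^4 / (kg * m^2); a valid unit for capacitance would be e.g. F.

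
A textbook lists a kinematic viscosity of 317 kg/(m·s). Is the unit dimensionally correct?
No

kinematic viscosity has SI base units: m^2 / s
kg/(m·s) does NOT reduce to m^2 / s; a valid unit for kinematic viscosity would be e.g. m²/s.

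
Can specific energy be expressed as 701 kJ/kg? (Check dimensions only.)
Yes

specific energy has SI base units: m^2 / s^2
kJ/kg reduces to the same SI base units, so it is a valid unit for specific energy.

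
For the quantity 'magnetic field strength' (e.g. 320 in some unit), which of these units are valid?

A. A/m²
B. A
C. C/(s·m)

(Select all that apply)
C

magnetic field strength has SI base units: A / m

Checking each option against A / m:
  A. A/m²: ✗ does not match
  B. A: ✗ does not match
  C. C/(s·m): ✓ matches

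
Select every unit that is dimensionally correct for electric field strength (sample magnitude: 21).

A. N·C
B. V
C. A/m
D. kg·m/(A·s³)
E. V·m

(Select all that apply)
D

electric field strength has SI base units: kg * m / (A * s^3)

Checking each option against kg * m / (A * s^3):
  A. N·C: ✗ does not match
  B. V: ✗ does not match
  C. A/m: ✗ does not match
  D. kg·m/(A·s³): ✓ matches
  E. V·m: ✗ does not match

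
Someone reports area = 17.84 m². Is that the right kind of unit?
Yes

area has SI base units: m^2
m² reduces to the same SI base units, so it is a valid unit for area.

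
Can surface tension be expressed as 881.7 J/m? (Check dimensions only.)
No

surface tension has SI base units: kg / s^2
J/m does NOT reduce to kg / s^2; a valid unit for surface tension would be e.g. N/m.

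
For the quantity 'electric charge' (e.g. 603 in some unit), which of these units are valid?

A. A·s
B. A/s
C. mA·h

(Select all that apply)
A, C

electric charge has SI base units: A * s

Checking each option against A * s:
  A. A·s: ✓ matches
  B. A/s: ✗ does not match
  C. mA·h: ✓ matches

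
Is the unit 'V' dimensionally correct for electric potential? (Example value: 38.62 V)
Yes

electric potential has SI base units: kg * m^2 / (A * s^3)
V reduces to the same SI base units, so it is a valid unit for electric potential.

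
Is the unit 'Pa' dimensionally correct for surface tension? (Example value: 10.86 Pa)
No

surface tension has SI base units: kg / s^2
Pa does NOT reduce to kg / s^2; a valid unit for surface tension would be e.g. N/m.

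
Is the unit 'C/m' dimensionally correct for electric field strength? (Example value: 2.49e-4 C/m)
No

electric field strength has SI base units: kg * m / (A * s^3)
C/m does NOT reduce to kg * m / (A * s^3); a valid unit for electric field strength would be e.g. V/m.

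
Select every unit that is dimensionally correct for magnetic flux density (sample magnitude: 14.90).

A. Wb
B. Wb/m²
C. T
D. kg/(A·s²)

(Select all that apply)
B, C, D

magnetic flux density has SI base units: kg / (A * s^2)

Checking each option against kg / (A * s^2):
  A. Wb: ✗ does not match
  B. Wb/m²: ✓ matches
  C. T: ✓ matches
  D. kg/(A·s²): ✓ matches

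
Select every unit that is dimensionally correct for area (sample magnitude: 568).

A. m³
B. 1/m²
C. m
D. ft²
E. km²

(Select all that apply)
D, E

area has SI base units: m^2

Checking each option against m^2:
  A. m³: ✗ does not match
  B. 1/m²: ✗ does not match
  C. m: ✗ does not match
  D. ft²: ✓ matches
  E. km²: ✓ matches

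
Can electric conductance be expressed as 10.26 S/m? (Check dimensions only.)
No

electric conductance has SI base units: A^2 * s^3 / (kg * m^2)
S/m does NOT reduce to A^2 * s^3 / (kg * m^2); a valid unit for electric conductance would be e.g. S.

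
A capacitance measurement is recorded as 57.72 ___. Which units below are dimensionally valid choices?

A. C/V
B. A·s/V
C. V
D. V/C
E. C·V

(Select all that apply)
A, B

capacitance has SI base units: A^2 * s^4 / (kg * m^2)

Checking each option against A^2 * s^4 / (kg * m^2):
  A. C/V: ✓ matches
  B. A·s/V: ✓ matches
  C. V: ✗ does not match
  D. V/C: ✗ does not match
  E. C·V: ✗ does not match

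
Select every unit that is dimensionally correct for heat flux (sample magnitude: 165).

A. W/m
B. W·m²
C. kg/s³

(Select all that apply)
C

heat flux has SI base units: kg / s^3

Checking each option against kg / s^3:
  A. W/m: ✗ does not match
  B. W·m²: ✗ does not match
  C. kg/s³: ✓ matches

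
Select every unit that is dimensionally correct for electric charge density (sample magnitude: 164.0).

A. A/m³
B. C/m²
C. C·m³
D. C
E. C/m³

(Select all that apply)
E

electric charge density has SI base units: A * s / m^3

Checking each option against A * s / m^3:
  A. A/m³: ✗ does not match
  B. C/m²: ✗ does not match
  C. C·m³: ✗ does not match
  D. C: ✗ does not match
  E. C/m³: ✓ matches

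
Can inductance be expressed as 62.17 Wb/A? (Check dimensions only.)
Yes

inductance has SI base units: kg * m^2 / (A^2 * s^2)
Wb/A reduces to the same SI base units, so it is a valid unit for inductance.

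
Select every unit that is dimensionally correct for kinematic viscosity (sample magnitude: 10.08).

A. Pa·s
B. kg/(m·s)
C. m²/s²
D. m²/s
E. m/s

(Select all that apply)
D

kinematic viscosity has SI base units: m^2 / s

Checking each option against m^2 / s:
  A. Pa·s: ✗ does not match
  B. kg/(m·s): ✗ does not match
  C. m²/s²: ✗ does not match
  D. m²/s: ✓ matches
  E. m/s: ✗ does not match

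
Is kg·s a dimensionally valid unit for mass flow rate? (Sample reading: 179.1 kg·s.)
No

mass flow rate has SI base units: kg / s
kg·s does NOT reduce to kg / s; a valid unit for mass flow rate would be e.g. kg/s.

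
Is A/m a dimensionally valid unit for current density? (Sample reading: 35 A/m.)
No

current density has SI base units: A / m^2
A/m does NOT reduce to A / m^2; a valid unit for current density would be e.g. A/m².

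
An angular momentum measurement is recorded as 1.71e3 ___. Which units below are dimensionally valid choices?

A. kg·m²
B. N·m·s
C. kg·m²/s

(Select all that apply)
B, C

angular momentum has SI base units: kg * m^2 / s

Checking each option against kg * m^2 / s:
  A. kg·m²: ✗ does not match
  B. N·m·s: ✓ matches
  C. kg·m²/s: ✓ matches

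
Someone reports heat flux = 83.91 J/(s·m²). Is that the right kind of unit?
Yes

heat flux has SI base units: kg / s^3
J/(s·m²) reduces to the same SI base units, so it is a valid unit for heat flux.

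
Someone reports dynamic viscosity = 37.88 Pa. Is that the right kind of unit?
No

dynamic viscosity has SI base units: kg / (m * s)
Pa does NOT reduce to kg / (m * s); a valid unit for dynamic viscosity would be e.g. Pa·s.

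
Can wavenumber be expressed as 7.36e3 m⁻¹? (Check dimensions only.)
Yes

wavenumber has SI base units: 1 / m
m⁻¹ reduces to the same SI base units, so it is a valid unit for wavenumber.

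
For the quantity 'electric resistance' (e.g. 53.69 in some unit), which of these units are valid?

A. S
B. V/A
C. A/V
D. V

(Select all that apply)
B

electric resistance has SI base units: kg * m^2 / (A^2 * s^3)

Checking each option against kg * m^2 / (A^2 * s^3):
  A. S: ✗ does not match
  B. V/A: ✓ matches
  C. A/V: ✗ does not match
  D. V: ✗ does not match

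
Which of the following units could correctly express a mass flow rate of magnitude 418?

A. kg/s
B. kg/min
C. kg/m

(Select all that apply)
A, B

mass flow rate has SI base units: kg / s

Checking each option against kg / s:
  A. kg/s: ✓ matches
  B. kg/min: ✓ matches
  C. kg/m: ✗ does not match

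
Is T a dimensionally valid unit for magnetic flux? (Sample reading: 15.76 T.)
No

magnetic flux has SI base units: kg * m^2 / (A * s^2)
T does NOT reduce to kg * m^2 / (A * s^2); a valid unit for magnetic flux would be e.g. Wb.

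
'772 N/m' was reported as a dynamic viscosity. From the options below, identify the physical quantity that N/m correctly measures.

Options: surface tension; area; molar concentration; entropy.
surface tension

dynamic viscosity should have units dimensionally equivalent to kg / (m * s) (e.g. Pa·s).
The given unit 'N/m' reduces to kg / s^2. Of the listed options, that is the dimensionality of surface tension.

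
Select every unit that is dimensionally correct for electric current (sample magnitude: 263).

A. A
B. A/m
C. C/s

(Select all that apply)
A, C

electric current has SI base units: A

Checking each option against A:
  A. A: ✓ matches
  B. A/m: ✗ does not match
  C. C/s: ✓ matches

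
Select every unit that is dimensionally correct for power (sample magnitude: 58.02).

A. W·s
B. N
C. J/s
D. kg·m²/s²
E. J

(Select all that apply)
C

power has SI base units: kg * m^2 / s^3

Checking each option against kg * m^2 / s^3:
  A. W·s: ✗ does not match
  B. N: ✗ does not match
  C. J/s: ✓ matches
  D. kg·m²/s²: ✗ does not match
  E. J: ✗ does not match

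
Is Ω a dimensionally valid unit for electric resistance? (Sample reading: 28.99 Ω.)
Yes

electric resistance has SI base units: kg * m^2 / (A^2 * s^3)
Ω reduces to the same SI base units, so it is a valid unit for electric resistance.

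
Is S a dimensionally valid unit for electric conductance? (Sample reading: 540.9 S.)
Yes

electric conductance has SI base units: A^2 * s^3 / (kg * m^2)
S reduces to the same SI base units, so it is a valid unit for electric conductance.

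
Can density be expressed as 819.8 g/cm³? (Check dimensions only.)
Yes

density has SI base units: kg / m^3
g/cm³ reduces to the same SI base units, so it is a valid unit for density.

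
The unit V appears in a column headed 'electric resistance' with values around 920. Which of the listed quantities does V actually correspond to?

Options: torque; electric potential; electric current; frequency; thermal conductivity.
electric potential

electric resistance should have units dimensionally equivalent to kg * m^2 / (A^2 * s^3) (e.g. Ω).
The given unit 'V' reduces to kg * m^2 / (A * s^3). Of the listed options, that is the dimensionality of electric potential.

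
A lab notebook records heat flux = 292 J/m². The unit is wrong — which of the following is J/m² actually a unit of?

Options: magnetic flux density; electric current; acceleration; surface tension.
surface tension

heat flux should have units dimensionally equivalent to kg / s^3 (e.g. W/m²).
The given unit 'J/m²' reduces to kg / s^2. Of the listed options, that is the dimensionality of surface tension.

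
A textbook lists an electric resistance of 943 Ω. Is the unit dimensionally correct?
Yes

electric resistance has SI base units: kg * m^2 / (A^2 * s^3)
Ω reduces to the same SI base units, so it is a valid unit for electric resistance.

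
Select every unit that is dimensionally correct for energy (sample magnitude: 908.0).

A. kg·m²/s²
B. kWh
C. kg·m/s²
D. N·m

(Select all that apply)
A, B, D

energy has SI base units: kg * m^2 / s^2

Checking each option against kg * m^2 / s^2:
  A. kg·m²/s²: ✓ matches
  B. kWh: ✓ matches
  C. kg·m/s²: ✗ does not match
  D. N·m: ✓ matches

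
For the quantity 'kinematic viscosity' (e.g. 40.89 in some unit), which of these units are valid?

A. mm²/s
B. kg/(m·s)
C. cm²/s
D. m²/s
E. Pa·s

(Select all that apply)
A, C, D

kinematic viscosity has SI base units: m^2 / s

Checking each option against m^2 / s:
  A. mm²/s: ✓ matches
  B. kg/(m·s): ✗ does not match
  C. cm²/s: ✓ matches
  D. m²/s: ✓ matches
  E. Pa·s: ✗ does not match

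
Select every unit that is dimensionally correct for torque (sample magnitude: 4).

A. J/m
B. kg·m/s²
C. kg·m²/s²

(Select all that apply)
C

torque has SI base units: kg * m^2 / s^2

Checking each option against kg * m^2 / s^2:
  A. J/m: ✗ does not match
  B. kg·m/s²: ✗ does not match
  C. kg·m²/s²: ✓ matches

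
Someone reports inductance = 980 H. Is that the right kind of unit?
Yes

inductance has SI base units: kg * m^2 / (A^2 * s^2)
H reduces to the same SI base units, so it is a valid unit for inductance.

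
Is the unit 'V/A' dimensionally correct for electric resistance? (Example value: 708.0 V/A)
Yes

electric resistance has SI base units: kg * m^2 / (A^2 * s^3)
V/A reduces to the same SI base units, so it is a valid unit for electric resistance.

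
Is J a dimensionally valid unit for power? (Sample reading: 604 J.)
No

power has SI base units: kg * m^2 / s^3
J does NOT reduce to kg * m^2 / s^3; a valid unit for power would be e.g. W.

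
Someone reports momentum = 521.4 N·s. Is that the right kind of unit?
Yes

momentum has SI base units: kg * m / s
N·s reduces to the same SI base units, so it is a valid unit for momentum.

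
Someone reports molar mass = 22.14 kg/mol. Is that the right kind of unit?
Yes

molar mass has SI base units: kg / mol
kg/mol reduces to the same SI base units, so it is a valid unit for molar mass.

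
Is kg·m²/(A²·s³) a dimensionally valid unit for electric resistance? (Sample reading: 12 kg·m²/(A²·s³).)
Yes

electric resistance has SI base units: kg * m^2 / (A^2 * s^3)
kg·m²/(A²·s³) reduces to the same SI base units, so it is a valid unit for electric resistance.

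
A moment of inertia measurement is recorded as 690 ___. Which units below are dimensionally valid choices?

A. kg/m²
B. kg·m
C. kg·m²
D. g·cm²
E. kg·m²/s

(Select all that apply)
C, D

moment of inertia has SI base units: kg * m^2

Checking each option against kg * m^2:
  A. kg/m²: ✗ does not match
  B. kg·m: ✗ does not match
  C. kg·m²: ✓ matches
  D. g·cm²: ✓ matches
  E. kg·m²/s: ✗ does not match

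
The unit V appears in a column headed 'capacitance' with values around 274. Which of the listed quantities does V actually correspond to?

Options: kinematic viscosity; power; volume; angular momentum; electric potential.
electric potential

capacitance should have units dimensionally equivalent to A^2 * s^4 / (kg * m^2) (e.g. F).
The given unit 'V' reduces to kg * m^2 / (A * s^3). Of the listed options, that is the dimensionality of electric potential.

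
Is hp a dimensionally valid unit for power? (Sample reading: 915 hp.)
Yes

power has SI base units: kg * m^2 / s^3
hp reduces to the same SI base units, so it is a valid unit for power.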